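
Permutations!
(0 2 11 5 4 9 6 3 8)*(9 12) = (0 2 11 5 4 12 9 6 3 8) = [2, 1, 11, 8, 12, 4, 3, 7, 0, 6, 10, 5, 9]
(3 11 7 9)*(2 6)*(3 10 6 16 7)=(2 16 7 9 10 6)(3 11)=[0, 1, 16, 11, 4, 5, 2, 9, 8, 10, 6, 3, 12, 13, 14, 15, 7]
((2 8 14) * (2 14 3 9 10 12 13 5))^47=(14)(2 5 13 12 10 9 3 8)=((14)(2 8 3 9 10 12 13 5))^47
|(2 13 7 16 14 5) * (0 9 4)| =6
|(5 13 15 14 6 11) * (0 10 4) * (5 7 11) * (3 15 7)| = |(0 10 4)(3 15 14 6 5 13 7 11)| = 24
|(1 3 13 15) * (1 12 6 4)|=|(1 3 13 15 12 6 4)|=7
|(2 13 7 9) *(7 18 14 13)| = 3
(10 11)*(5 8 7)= (5 8 7)(10 11)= [0, 1, 2, 3, 4, 8, 6, 5, 7, 9, 11, 10]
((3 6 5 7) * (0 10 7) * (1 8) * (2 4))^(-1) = ((0 10 7 3 6 5)(1 8)(2 4))^(-1) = (0 5 6 3 7 10)(1 8)(2 4)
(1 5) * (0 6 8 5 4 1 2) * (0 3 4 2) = (0 6 8 5)(1 2 3 4) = [6, 2, 3, 4, 1, 0, 8, 7, 5]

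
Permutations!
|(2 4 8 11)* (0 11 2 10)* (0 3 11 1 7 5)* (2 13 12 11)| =|(0 1 7 5)(2 4 8 13 12 11 10 3)| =8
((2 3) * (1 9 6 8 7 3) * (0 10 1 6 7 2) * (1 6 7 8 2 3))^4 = ((0 10 6 2 7 1 9 8 3))^4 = (0 7 3 2 8 6 9 10 1)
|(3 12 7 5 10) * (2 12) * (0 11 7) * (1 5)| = |(0 11 7 1 5 10 3 2 12)| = 9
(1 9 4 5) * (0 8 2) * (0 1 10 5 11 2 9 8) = (1 8 9 4 11 2)(5 10) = [0, 8, 1, 3, 11, 10, 6, 7, 9, 4, 5, 2]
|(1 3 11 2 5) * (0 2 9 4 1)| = 15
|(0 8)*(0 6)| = 3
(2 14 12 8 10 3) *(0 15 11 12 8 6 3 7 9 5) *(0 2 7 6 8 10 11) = [15, 1, 14, 7, 4, 2, 3, 9, 11, 5, 6, 12, 8, 13, 10, 0] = (0 15)(2 14 10 6 3 7 9 5)(8 11 12)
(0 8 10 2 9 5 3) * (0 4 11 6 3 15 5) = (0 8 10 2 9)(3 4 11 6)(5 15) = [8, 1, 9, 4, 11, 15, 3, 7, 10, 0, 2, 6, 12, 13, 14, 5]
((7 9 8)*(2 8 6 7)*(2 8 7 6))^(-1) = (2 9 7)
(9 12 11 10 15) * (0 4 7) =[4, 1, 2, 3, 7, 5, 6, 0, 8, 12, 15, 10, 11, 13, 14, 9] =(0 4 7)(9 12 11 10 15)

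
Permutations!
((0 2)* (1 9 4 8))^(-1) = (0 2)(1 8 4 9)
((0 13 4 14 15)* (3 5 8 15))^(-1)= ((0 13 4 14 3 5 8 15))^(-1)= (0 15 8 5 3 14 4 13)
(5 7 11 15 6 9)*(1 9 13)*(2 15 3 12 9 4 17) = (1 4 17 2 15 6 13)(3 12 9 5 7 11) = [0, 4, 15, 12, 17, 7, 13, 11, 8, 5, 10, 3, 9, 1, 14, 6, 16, 2]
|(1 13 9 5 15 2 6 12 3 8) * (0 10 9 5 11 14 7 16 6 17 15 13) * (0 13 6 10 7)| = 21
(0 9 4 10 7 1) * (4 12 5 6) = (0 9 12 5 6 4 10 7 1) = [9, 0, 2, 3, 10, 6, 4, 1, 8, 12, 7, 11, 5]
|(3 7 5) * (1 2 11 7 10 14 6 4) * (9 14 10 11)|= 12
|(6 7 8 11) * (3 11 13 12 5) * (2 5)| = 9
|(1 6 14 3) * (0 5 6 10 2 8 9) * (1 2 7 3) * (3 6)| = |(0 5 3 2 8 9)(1 10 7 6 14)| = 30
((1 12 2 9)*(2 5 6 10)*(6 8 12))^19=((1 6 10 2 9)(5 8 12))^19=(1 9 2 10 6)(5 8 12)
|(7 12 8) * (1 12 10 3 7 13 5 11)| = |(1 12 8 13 5 11)(3 7 10)| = 6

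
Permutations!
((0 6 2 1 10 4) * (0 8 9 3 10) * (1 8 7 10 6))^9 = ((0 1)(2 8 9 3 6)(4 7 10))^9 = (10)(0 1)(2 6 3 9 8)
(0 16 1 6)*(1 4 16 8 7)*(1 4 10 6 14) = (0 8 7 4 16 10 6)(1 14) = [8, 14, 2, 3, 16, 5, 0, 4, 7, 9, 6, 11, 12, 13, 1, 15, 10]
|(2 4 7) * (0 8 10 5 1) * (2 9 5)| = |(0 8 10 2 4 7 9 5 1)| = 9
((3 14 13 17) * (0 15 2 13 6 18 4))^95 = (0 3)(2 6)(4 17)(13 18)(14 15)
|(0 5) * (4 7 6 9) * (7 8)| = |(0 5)(4 8 7 6 9)| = 10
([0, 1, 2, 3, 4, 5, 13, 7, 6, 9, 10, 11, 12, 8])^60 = (13)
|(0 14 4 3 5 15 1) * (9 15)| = |(0 14 4 3 5 9 15 1)| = 8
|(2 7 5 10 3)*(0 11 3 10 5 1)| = |(0 11 3 2 7 1)| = 6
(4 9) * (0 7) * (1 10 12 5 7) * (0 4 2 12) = (0 1 10)(2 12 5 7 4 9) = [1, 10, 12, 3, 9, 7, 6, 4, 8, 2, 0, 11, 5]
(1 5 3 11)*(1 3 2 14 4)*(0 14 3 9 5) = [14, 0, 3, 11, 1, 2, 6, 7, 8, 5, 10, 9, 12, 13, 4] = (0 14 4 1)(2 3 11 9 5)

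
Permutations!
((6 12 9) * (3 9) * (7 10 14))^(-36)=(14)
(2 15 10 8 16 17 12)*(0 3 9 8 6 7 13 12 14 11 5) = (0 3 9 8 16 17 14 11 5)(2 15 10 6 7 13 12) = [3, 1, 15, 9, 4, 0, 7, 13, 16, 8, 6, 5, 2, 12, 11, 10, 17, 14]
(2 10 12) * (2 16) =[0, 1, 10, 3, 4, 5, 6, 7, 8, 9, 12, 11, 16, 13, 14, 15, 2] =(2 10 12 16)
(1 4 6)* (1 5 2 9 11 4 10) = (1 10)(2 9 11 4 6 5) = [0, 10, 9, 3, 6, 2, 5, 7, 8, 11, 1, 4]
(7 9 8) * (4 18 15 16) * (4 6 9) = (4 18 15 16 6 9 8 7) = [0, 1, 2, 3, 18, 5, 9, 4, 7, 8, 10, 11, 12, 13, 14, 16, 6, 17, 15]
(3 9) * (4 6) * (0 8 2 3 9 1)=(9)(0 8 2 3 1)(4 6)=[8, 0, 3, 1, 6, 5, 4, 7, 2, 9]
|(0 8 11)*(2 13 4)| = 3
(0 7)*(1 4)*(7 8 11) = (0 8 11 7)(1 4) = [8, 4, 2, 3, 1, 5, 6, 0, 11, 9, 10, 7]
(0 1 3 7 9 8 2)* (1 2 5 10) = (0 2)(1 3 7 9 8 5 10) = [2, 3, 0, 7, 4, 10, 6, 9, 5, 8, 1]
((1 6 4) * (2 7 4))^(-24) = ((1 6 2 7 4))^(-24) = (1 6 2 7 4)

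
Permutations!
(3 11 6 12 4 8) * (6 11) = [0, 1, 2, 6, 8, 5, 12, 7, 3, 9, 10, 11, 4] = (3 6 12 4 8)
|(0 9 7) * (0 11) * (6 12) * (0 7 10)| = 6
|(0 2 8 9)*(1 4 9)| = 6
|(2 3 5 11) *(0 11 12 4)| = 7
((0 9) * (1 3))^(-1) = (0 9)(1 3)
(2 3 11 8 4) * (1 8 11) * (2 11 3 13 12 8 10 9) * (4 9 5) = (1 10 5 4 11 3)(2 13 12 8 9) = [0, 10, 13, 1, 11, 4, 6, 7, 9, 2, 5, 3, 8, 12]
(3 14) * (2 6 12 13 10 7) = (2 6 12 13 10 7)(3 14) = [0, 1, 6, 14, 4, 5, 12, 2, 8, 9, 7, 11, 13, 10, 3]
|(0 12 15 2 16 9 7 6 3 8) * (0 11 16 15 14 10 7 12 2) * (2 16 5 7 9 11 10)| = 14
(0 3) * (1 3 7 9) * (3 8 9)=(0 7 3)(1 8 9)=[7, 8, 2, 0, 4, 5, 6, 3, 9, 1]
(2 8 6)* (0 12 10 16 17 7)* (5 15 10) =[12, 1, 8, 3, 4, 15, 2, 0, 6, 9, 16, 11, 5, 13, 14, 10, 17, 7] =(0 12 5 15 10 16 17 7)(2 8 6)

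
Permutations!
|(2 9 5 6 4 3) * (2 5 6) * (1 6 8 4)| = |(1 6)(2 9 8 4 3 5)| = 6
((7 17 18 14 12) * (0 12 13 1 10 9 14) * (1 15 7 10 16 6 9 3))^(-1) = (0 18 17 7 15 13 14 9 6 16 1 3 10 12)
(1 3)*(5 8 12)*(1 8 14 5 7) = (1 3 8 12 7)(5 14) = [0, 3, 2, 8, 4, 14, 6, 1, 12, 9, 10, 11, 7, 13, 5]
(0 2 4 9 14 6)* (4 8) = (0 2 8 4 9 14 6) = [2, 1, 8, 3, 9, 5, 0, 7, 4, 14, 10, 11, 12, 13, 6]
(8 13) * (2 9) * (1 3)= (1 3)(2 9)(8 13)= [0, 3, 9, 1, 4, 5, 6, 7, 13, 2, 10, 11, 12, 8]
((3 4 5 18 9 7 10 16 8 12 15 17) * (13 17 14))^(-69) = ((3 4 5 18 9 7 10 16 8 12 15 14 13 17))^(-69) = (3 4 5 18 9 7 10 16 8 12 15 14 13 17)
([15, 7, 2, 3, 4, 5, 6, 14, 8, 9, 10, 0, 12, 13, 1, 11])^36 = (15)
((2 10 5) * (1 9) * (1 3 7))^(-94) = (1 3)(2 5 10)(7 9)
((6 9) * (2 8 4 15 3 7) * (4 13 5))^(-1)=((2 8 13 5 4 15 3 7)(6 9))^(-1)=(2 7 3 15 4 5 13 8)(6 9)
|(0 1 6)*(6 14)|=4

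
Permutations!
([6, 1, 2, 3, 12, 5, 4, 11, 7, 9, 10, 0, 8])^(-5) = (0 4 8 11 6 12 7)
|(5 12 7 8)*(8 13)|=5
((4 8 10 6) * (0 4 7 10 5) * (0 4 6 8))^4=((0 6 7 10 8 5 4))^4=(0 8 6 5 7 4 10)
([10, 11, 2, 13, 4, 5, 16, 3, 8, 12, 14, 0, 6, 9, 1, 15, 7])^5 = [0, 1, 2, 16, 4, 5, 9, 6, 8, 3, 10, 11, 13, 7, 14, 15, 12]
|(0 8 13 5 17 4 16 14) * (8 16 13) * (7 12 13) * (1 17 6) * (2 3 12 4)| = 24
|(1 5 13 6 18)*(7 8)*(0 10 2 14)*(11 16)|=|(0 10 2 14)(1 5 13 6 18)(7 8)(11 16)|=20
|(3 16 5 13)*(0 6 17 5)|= 7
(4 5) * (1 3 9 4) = (1 3 9 4 5) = [0, 3, 2, 9, 5, 1, 6, 7, 8, 4]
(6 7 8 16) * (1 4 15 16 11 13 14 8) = [0, 4, 2, 3, 15, 5, 7, 1, 11, 9, 10, 13, 12, 14, 8, 16, 6] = (1 4 15 16 6 7)(8 11 13 14)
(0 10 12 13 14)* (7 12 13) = (0 10 13 14)(7 12) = [10, 1, 2, 3, 4, 5, 6, 12, 8, 9, 13, 11, 7, 14, 0]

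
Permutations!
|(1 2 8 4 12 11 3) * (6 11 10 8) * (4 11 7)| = 10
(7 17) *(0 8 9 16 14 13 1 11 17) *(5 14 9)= (0 8 5 14 13 1 11 17 7)(9 16)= [8, 11, 2, 3, 4, 14, 6, 0, 5, 16, 10, 17, 12, 1, 13, 15, 9, 7]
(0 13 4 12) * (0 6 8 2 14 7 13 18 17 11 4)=(0 18 17 11 4 12 6 8 2 14 7 13)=[18, 1, 14, 3, 12, 5, 8, 13, 2, 9, 10, 4, 6, 0, 7, 15, 16, 11, 17]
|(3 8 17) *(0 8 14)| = |(0 8 17 3 14)| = 5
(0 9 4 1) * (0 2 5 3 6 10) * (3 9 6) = (0 6 10)(1 2 5 9 4) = [6, 2, 5, 3, 1, 9, 10, 7, 8, 4, 0]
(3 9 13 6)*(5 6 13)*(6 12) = (13)(3 9 5 12 6) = [0, 1, 2, 9, 4, 12, 3, 7, 8, 5, 10, 11, 6, 13]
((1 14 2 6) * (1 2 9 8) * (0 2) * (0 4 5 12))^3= ((0 2 6 4 5 12)(1 14 9 8))^3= (0 4)(1 8 9 14)(2 5)(6 12)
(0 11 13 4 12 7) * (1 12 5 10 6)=(0 11 13 4 5 10 6 1 12 7)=[11, 12, 2, 3, 5, 10, 1, 0, 8, 9, 6, 13, 7, 4]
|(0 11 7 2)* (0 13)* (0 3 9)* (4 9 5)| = 9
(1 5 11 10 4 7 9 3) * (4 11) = (1 5 4 7 9 3)(10 11) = [0, 5, 2, 1, 7, 4, 6, 9, 8, 3, 11, 10]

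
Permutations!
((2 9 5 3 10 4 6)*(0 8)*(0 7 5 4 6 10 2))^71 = (0 8 7 5 3 2 9 4 10 6)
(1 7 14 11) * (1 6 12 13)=[0, 7, 2, 3, 4, 5, 12, 14, 8, 9, 10, 6, 13, 1, 11]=(1 7 14 11 6 12 13)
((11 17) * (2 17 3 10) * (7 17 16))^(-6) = (2 16 7 17 11 3 10) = ((2 16 7 17 11 3 10))^(-6)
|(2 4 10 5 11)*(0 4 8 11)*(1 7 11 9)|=|(0 4 10 5)(1 7 11 2 8 9)|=12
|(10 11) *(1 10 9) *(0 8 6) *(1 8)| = 7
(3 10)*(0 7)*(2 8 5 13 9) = (0 7)(2 8 5 13 9)(3 10) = [7, 1, 8, 10, 4, 13, 6, 0, 5, 2, 3, 11, 12, 9]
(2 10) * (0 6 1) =(0 6 1)(2 10) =[6, 0, 10, 3, 4, 5, 1, 7, 8, 9, 2]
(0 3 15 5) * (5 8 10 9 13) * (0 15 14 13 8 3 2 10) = (0 2 10 9 8)(3 14 13 5 15) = [2, 1, 10, 14, 4, 15, 6, 7, 0, 8, 9, 11, 12, 5, 13, 3]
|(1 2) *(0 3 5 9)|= 4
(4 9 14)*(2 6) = (2 6)(4 9 14) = [0, 1, 6, 3, 9, 5, 2, 7, 8, 14, 10, 11, 12, 13, 4]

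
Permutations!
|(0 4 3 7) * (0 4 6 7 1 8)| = |(0 6 7 4 3 1 8)| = 7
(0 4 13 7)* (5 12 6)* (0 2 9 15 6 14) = (0 4 13 7 2 9 15 6 5 12 14) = [4, 1, 9, 3, 13, 12, 5, 2, 8, 15, 10, 11, 14, 7, 0, 6]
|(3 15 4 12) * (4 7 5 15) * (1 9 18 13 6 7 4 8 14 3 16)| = 33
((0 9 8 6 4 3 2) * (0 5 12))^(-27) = ((0 9 8 6 4 3 2 5 12))^(-27) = (12)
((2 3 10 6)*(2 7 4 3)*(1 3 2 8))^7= ((1 3 10 6 7 4 2 8))^7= (1 8 2 4 7 6 10 3)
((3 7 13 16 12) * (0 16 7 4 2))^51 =(0 3)(2 12)(4 16)(7 13)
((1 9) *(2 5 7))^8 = (9)(2 7 5)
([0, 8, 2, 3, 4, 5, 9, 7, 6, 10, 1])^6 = [0, 8, 2, 3, 4, 5, 9, 7, 6, 10, 1]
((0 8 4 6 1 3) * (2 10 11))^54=(11)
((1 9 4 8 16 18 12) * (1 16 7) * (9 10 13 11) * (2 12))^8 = ((1 10 13 11 9 4 8 7)(2 12 16 18))^8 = (18)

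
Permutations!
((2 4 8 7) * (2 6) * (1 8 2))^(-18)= ((1 8 7 6)(2 4))^(-18)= (1 7)(6 8)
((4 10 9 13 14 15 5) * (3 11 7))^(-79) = (3 7 11)(4 15 13 10 5 14 9)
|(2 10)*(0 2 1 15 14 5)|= 7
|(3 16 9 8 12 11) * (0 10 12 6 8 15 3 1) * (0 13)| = 12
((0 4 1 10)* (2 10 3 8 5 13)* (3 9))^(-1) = ((0 4 1 9 3 8 5 13 2 10))^(-1) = (0 10 2 13 5 8 3 9 1 4)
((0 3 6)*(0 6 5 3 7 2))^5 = ((0 7 2)(3 5))^5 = (0 2 7)(3 5)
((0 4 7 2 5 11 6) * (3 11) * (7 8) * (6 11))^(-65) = (11)(0 6 3 5 2 7 8 4)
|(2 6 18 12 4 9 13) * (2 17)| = |(2 6 18 12 4 9 13 17)| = 8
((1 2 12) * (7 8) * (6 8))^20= ((1 2 12)(6 8 7))^20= (1 12 2)(6 7 8)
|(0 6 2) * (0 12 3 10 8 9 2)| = 6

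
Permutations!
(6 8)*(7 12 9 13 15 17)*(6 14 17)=(6 8 14 17 7 12 9 13 15)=[0, 1, 2, 3, 4, 5, 8, 12, 14, 13, 10, 11, 9, 15, 17, 6, 16, 7]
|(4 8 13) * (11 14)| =|(4 8 13)(11 14)| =6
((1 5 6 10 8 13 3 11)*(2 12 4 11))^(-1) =(1 11 4 12 2 3 13 8 10 6 5)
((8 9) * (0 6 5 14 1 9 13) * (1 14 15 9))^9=((0 6 5 15 9 8 13))^9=(0 5 9 13 6 15 8)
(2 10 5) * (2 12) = (2 10 5 12) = [0, 1, 10, 3, 4, 12, 6, 7, 8, 9, 5, 11, 2]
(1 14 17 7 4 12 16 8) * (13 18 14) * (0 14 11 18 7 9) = [14, 13, 2, 3, 12, 5, 6, 4, 1, 0, 10, 18, 16, 7, 17, 15, 8, 9, 11] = (0 14 17 9)(1 13 7 4 12 16 8)(11 18)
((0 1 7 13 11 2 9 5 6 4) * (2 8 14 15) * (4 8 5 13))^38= ((0 1 7 4)(2 9 13 11 5 6 8 14 15))^38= (0 7)(1 4)(2 13 5 8 15 9 11 6 14)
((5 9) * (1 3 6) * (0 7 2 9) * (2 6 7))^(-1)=(0 5 9 2)(1 6 7 3)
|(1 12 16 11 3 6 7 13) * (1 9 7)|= 6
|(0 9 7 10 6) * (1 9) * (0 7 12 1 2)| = |(0 2)(1 9 12)(6 7 10)| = 6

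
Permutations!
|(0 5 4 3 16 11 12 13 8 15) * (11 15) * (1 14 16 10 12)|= 13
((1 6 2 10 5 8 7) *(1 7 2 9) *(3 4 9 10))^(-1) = (1 9 4 3 2 8 5 10 6)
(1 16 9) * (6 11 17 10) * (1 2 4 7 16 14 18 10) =(1 14 18 10 6 11 17)(2 4 7 16 9) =[0, 14, 4, 3, 7, 5, 11, 16, 8, 2, 6, 17, 12, 13, 18, 15, 9, 1, 10]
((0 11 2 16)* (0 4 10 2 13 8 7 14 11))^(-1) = (2 10 4 16)(7 8 13 11 14) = ((2 16 4 10)(7 14 11 13 8))^(-1)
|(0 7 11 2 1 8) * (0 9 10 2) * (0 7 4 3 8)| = |(0 4 3 8 9 10 2 1)(7 11)| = 8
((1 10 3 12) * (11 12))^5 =(12)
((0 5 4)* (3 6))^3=(3 6)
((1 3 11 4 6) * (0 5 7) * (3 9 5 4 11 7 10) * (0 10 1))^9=(11)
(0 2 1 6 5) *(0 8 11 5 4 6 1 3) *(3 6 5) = (0 2 6 4 5 8 11 3) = [2, 1, 6, 0, 5, 8, 4, 7, 11, 9, 10, 3]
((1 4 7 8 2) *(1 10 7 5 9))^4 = (10)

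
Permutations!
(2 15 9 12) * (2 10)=(2 15 9 12 10)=[0, 1, 15, 3, 4, 5, 6, 7, 8, 12, 2, 11, 10, 13, 14, 9]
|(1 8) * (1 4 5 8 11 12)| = 3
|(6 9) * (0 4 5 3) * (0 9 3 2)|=12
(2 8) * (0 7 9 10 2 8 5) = [7, 1, 5, 3, 4, 0, 6, 9, 8, 10, 2] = (0 7 9 10 2 5)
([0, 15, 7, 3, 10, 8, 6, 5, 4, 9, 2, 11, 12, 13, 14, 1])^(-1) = (1 15)(2 10 4 8 5 7)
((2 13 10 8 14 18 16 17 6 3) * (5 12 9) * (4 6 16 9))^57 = (2 4 9 8)(3 12 18 10)(5 14 13 6)(16 17)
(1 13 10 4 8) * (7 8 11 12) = (1 13 10 4 11 12 7 8) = [0, 13, 2, 3, 11, 5, 6, 8, 1, 9, 4, 12, 7, 10]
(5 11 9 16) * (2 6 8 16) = (2 6 8 16 5 11 9) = [0, 1, 6, 3, 4, 11, 8, 7, 16, 2, 10, 9, 12, 13, 14, 15, 5]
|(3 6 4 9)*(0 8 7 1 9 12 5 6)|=12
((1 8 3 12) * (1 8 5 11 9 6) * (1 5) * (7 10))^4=(3 12 8)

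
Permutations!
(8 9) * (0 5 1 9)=[5, 9, 2, 3, 4, 1, 6, 7, 0, 8]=(0 5 1 9 8)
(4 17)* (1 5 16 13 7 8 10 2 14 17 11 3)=(1 5 16 13 7 8 10 2 14 17 4 11 3)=[0, 5, 14, 1, 11, 16, 6, 8, 10, 9, 2, 3, 12, 7, 17, 15, 13, 4]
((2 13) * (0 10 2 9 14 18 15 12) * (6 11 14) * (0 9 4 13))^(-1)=(0 2 10)(4 13)(6 9 12 15 18 14 11)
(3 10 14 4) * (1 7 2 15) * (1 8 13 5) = (1 7 2 15 8 13 5)(3 10 14 4) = [0, 7, 15, 10, 3, 1, 6, 2, 13, 9, 14, 11, 12, 5, 4, 8]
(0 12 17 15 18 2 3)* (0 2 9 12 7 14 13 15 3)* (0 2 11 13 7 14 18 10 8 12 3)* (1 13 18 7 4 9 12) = (0 14 4 9 3 11 18 12 17)(1 13 15 10 8) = [14, 13, 2, 11, 9, 5, 6, 7, 1, 3, 8, 18, 17, 15, 4, 10, 16, 0, 12]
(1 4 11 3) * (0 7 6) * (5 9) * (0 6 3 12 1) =(0 7 3)(1 4 11 12)(5 9) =[7, 4, 2, 0, 11, 9, 6, 3, 8, 5, 10, 12, 1]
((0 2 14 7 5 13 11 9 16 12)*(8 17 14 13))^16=((0 2 13 11 9 16 12)(5 8 17 14 7))^16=(0 13 9 12 2 11 16)(5 8 17 14 7)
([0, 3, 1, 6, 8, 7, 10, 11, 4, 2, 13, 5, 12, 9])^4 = (1 13 3 9 6 2 10)(5 7 11)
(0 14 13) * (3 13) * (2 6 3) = (0 14 2 6 3 13) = [14, 1, 6, 13, 4, 5, 3, 7, 8, 9, 10, 11, 12, 0, 2]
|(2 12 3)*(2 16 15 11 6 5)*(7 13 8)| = |(2 12 3 16 15 11 6 5)(7 13 8)| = 24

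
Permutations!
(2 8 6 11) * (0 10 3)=(0 10 3)(2 8 6 11)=[10, 1, 8, 0, 4, 5, 11, 7, 6, 9, 3, 2]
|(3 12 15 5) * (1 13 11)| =|(1 13 11)(3 12 15 5)| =12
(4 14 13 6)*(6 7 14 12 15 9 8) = (4 12 15 9 8 6)(7 14 13) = [0, 1, 2, 3, 12, 5, 4, 14, 6, 8, 10, 11, 15, 7, 13, 9]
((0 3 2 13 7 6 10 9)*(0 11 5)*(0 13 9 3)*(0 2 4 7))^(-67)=((0 2 9 11 5 13)(3 4 7 6 10))^(-67)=(0 13 5 11 9 2)(3 6 4 10 7)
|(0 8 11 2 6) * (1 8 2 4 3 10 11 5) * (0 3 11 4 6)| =30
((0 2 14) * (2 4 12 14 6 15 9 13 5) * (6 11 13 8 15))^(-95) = ((0 4 12 14)(2 11 13 5)(8 15 9))^(-95) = (0 4 12 14)(2 11 13 5)(8 15 9)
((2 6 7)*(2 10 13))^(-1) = ((2 6 7 10 13))^(-1) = (2 13 10 7 6)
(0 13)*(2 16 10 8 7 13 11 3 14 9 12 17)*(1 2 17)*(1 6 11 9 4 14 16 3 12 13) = (17)(0 9 13)(1 2 3 16 10 8 7)(4 14)(6 11 12) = [9, 2, 3, 16, 14, 5, 11, 1, 7, 13, 8, 12, 6, 0, 4, 15, 10, 17]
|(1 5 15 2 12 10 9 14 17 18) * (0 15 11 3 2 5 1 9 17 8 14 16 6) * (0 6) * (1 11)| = 26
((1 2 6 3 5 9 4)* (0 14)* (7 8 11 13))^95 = (0 14)(1 5 2 9 6 4 3)(7 13 11 8)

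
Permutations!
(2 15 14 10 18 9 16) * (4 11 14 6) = [0, 1, 15, 3, 11, 5, 4, 7, 8, 16, 18, 14, 12, 13, 10, 6, 2, 17, 9] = (2 15 6 4 11 14 10 18 9 16)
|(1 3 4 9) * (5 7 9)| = 6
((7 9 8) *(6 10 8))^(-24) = ((6 10 8 7 9))^(-24) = (6 10 8 7 9)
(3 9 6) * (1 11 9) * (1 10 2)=(1 11 9 6 3 10 2)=[0, 11, 1, 10, 4, 5, 3, 7, 8, 6, 2, 9]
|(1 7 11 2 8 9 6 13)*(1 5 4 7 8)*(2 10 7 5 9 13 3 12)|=24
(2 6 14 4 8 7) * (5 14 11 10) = (2 6 11 10 5 14 4 8 7) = [0, 1, 6, 3, 8, 14, 11, 2, 7, 9, 5, 10, 12, 13, 4]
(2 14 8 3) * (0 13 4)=(0 13 4)(2 14 8 3)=[13, 1, 14, 2, 0, 5, 6, 7, 3, 9, 10, 11, 12, 4, 8]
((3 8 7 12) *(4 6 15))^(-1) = (3 12 7 8)(4 15 6)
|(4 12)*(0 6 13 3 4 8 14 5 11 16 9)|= 12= |(0 6 13 3 4 12 8 14 5 11 16 9)|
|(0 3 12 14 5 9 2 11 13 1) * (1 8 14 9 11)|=30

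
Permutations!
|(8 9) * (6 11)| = |(6 11)(8 9)| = 2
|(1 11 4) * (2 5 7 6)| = 12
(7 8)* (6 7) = (6 7 8) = [0, 1, 2, 3, 4, 5, 7, 8, 6]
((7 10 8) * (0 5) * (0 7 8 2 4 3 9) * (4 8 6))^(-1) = ((0 5 7 10 2 8 6 4 3 9))^(-1) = (0 9 3 4 6 8 2 10 7 5)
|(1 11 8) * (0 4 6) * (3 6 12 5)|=|(0 4 12 5 3 6)(1 11 8)|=6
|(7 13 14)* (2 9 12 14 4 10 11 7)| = 20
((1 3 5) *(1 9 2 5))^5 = (1 3)(2 9 5)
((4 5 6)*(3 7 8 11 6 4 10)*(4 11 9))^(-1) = (3 10 6 11 5 4 9 8 7)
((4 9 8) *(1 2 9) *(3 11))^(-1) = ((1 2 9 8 4)(3 11))^(-1) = (1 4 8 9 2)(3 11)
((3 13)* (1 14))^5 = (1 14)(3 13)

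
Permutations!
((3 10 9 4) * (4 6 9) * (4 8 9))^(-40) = (3 8 6)(4 10 9)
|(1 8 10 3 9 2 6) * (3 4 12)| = |(1 8 10 4 12 3 9 2 6)| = 9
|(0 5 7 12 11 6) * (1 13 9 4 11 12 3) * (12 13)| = |(0 5 7 3 1 12 13 9 4 11 6)| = 11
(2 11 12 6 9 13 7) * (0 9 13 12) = [9, 1, 11, 3, 4, 5, 13, 2, 8, 12, 10, 0, 6, 7] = (0 9 12 6 13 7 2 11)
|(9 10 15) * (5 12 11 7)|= |(5 12 11 7)(9 10 15)|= 12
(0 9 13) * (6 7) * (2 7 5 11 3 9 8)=[8, 1, 7, 9, 4, 11, 5, 6, 2, 13, 10, 3, 12, 0]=(0 8 2 7 6 5 11 3 9 13)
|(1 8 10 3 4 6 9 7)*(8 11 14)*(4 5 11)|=30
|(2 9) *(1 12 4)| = |(1 12 4)(2 9)| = 6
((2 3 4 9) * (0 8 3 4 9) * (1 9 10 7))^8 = (0 4 2 9 1 7 10 3 8)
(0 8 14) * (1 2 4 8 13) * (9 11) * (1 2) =(0 13 2 4 8 14)(9 11) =[13, 1, 4, 3, 8, 5, 6, 7, 14, 11, 10, 9, 12, 2, 0]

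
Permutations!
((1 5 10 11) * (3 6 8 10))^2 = ((1 5 3 6 8 10 11))^2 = (1 3 8 11 5 6 10)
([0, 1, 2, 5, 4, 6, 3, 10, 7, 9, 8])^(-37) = [0, 1, 2, 6, 4, 3, 5, 8, 10, 9, 7]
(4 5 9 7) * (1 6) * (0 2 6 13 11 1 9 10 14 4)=(0 2 6 9 7)(1 13 11)(4 5 10 14)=[2, 13, 6, 3, 5, 10, 9, 0, 8, 7, 14, 1, 12, 11, 4]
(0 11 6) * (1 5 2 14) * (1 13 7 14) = [11, 5, 1, 3, 4, 2, 0, 14, 8, 9, 10, 6, 12, 7, 13] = (0 11 6)(1 5 2)(7 14 13)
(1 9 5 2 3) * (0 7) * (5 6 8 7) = (0 5 2 3 1 9 6 8 7) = [5, 9, 3, 1, 4, 2, 8, 0, 7, 6]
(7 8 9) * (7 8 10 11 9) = (7 10 11 9 8) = [0, 1, 2, 3, 4, 5, 6, 10, 7, 8, 11, 9]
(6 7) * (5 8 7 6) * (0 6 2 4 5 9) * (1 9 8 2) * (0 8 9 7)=(0 6 1 7 9 8)(2 4 5)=[6, 7, 4, 3, 5, 2, 1, 9, 0, 8]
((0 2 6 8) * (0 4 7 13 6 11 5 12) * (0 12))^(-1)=((0 2 11 5)(4 7 13 6 8))^(-1)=(0 5 11 2)(4 8 6 13 7)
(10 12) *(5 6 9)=(5 6 9)(10 12)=[0, 1, 2, 3, 4, 6, 9, 7, 8, 5, 12, 11, 10]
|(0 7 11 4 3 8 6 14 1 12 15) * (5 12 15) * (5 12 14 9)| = 12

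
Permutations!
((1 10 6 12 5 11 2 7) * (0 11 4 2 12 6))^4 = (0 4 10 5 1 12 7 11 2)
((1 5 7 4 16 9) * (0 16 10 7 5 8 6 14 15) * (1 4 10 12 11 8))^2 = ((0 16 9 4 12 11 8 6 14 15)(7 10))^2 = (0 9 12 8 14)(4 11 6 15 16)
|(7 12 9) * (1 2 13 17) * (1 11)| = 15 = |(1 2 13 17 11)(7 12 9)|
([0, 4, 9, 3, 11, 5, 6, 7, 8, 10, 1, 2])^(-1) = [0, 10, 11, 3, 1, 5, 6, 7, 8, 2, 9, 4]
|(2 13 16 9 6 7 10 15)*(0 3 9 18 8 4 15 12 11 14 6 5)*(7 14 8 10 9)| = |(0 3 7 9 5)(2 13 16 18 10 12 11 8 4 15)(6 14)| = 10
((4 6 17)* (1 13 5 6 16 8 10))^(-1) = (1 10 8 16 4 17 6 5 13)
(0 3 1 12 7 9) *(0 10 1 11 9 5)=[3, 12, 2, 11, 4, 0, 6, 5, 8, 10, 1, 9, 7]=(0 3 11 9 10 1 12 7 5)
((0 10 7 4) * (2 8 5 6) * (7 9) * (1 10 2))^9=(0 4 7 9 10 1 6 5 8 2)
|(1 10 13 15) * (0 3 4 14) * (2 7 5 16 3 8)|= |(0 8 2 7 5 16 3 4 14)(1 10 13 15)|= 36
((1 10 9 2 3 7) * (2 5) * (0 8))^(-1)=((0 8)(1 10 9 5 2 3 7))^(-1)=(0 8)(1 7 3 2 5 9 10)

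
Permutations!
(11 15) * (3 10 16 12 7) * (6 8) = (3 10 16 12 7)(6 8)(11 15) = [0, 1, 2, 10, 4, 5, 8, 3, 6, 9, 16, 15, 7, 13, 14, 11, 12]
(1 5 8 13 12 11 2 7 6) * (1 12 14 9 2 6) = (1 5 8 13 14 9 2 7)(6 12 11) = [0, 5, 7, 3, 4, 8, 12, 1, 13, 2, 10, 6, 11, 14, 9]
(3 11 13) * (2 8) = [0, 1, 8, 11, 4, 5, 6, 7, 2, 9, 10, 13, 12, 3] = (2 8)(3 11 13)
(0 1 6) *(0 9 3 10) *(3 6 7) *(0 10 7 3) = (10)(0 1 3 7)(6 9) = [1, 3, 2, 7, 4, 5, 9, 0, 8, 6, 10]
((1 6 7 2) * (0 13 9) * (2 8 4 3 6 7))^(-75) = (13)(1 8 3 2 7 4 6)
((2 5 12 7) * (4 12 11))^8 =((2 5 11 4 12 7))^8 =(2 11 12)(4 7 5)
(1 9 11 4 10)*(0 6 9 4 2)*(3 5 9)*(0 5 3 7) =(0 6 7)(1 4 10)(2 5 9 11) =[6, 4, 5, 3, 10, 9, 7, 0, 8, 11, 1, 2]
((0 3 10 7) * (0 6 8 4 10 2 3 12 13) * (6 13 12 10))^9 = (0 10 7 13)(2 3)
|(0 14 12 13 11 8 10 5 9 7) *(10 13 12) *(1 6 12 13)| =|(0 14 10 5 9 7)(1 6 12 13 11 8)| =6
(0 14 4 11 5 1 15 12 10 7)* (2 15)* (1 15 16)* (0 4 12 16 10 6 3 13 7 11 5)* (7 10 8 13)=(0 14 12 6 3 7 4 5 15 16 1 2 8 13 10 11)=[14, 2, 8, 7, 5, 15, 3, 4, 13, 9, 11, 0, 6, 10, 12, 16, 1]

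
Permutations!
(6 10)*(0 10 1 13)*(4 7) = (0 10 6 1 13)(4 7) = [10, 13, 2, 3, 7, 5, 1, 4, 8, 9, 6, 11, 12, 0]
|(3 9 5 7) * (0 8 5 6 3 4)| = 15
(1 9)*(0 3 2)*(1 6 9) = (0 3 2)(6 9) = [3, 1, 0, 2, 4, 5, 9, 7, 8, 6]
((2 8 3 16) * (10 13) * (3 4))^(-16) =((2 8 4 3 16)(10 13))^(-16) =(2 16 3 4 8)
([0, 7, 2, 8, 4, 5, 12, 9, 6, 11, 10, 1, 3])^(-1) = (1 11 9 7)(3 12 6 8)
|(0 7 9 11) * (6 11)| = 5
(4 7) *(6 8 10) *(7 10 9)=[0, 1, 2, 3, 10, 5, 8, 4, 9, 7, 6]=(4 10 6 8 9 7)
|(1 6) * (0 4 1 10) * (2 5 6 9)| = |(0 4 1 9 2 5 6 10)| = 8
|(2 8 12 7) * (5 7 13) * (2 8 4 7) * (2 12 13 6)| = 8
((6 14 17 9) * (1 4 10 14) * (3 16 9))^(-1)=((1 4 10 14 17 3 16 9 6))^(-1)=(1 6 9 16 3 17 14 10 4)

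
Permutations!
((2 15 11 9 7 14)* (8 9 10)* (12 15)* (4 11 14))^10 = (2 15)(4 9 10)(7 8 11)(12 14)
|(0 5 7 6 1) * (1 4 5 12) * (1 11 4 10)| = 9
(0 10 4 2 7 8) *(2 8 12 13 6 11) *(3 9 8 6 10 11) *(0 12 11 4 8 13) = [4, 1, 7, 9, 6, 5, 3, 11, 12, 13, 8, 2, 0, 10] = (0 4 6 3 9 13 10 8 12)(2 7 11)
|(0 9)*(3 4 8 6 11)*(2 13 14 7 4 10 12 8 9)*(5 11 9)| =14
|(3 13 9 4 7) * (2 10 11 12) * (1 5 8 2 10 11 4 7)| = 8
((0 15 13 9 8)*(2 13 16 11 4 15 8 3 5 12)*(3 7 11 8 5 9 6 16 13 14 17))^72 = (0 7)(2 15)(3 16)(4 12)(5 11)(6 17)(8 9)(13 14)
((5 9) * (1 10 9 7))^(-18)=((1 10 9 5 7))^(-18)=(1 9 7 10 5)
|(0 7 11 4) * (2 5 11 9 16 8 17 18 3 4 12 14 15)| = 18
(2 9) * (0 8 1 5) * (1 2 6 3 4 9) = (0 8 2 1 5)(3 4 9 6) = [8, 5, 1, 4, 9, 0, 3, 7, 2, 6]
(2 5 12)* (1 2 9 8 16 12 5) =[0, 2, 1, 3, 4, 5, 6, 7, 16, 8, 10, 11, 9, 13, 14, 15, 12] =(1 2)(8 16 12 9)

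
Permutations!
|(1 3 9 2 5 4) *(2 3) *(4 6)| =10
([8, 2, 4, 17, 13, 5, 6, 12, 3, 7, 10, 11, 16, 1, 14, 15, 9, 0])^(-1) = (0 17 3 8)(1 13 4 2)(7 9 16 12)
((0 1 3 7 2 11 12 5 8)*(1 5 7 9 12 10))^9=(1 3 9 12 7 2 11 10)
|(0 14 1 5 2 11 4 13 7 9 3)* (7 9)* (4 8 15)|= |(0 14 1 5 2 11 8 15 4 13 9 3)|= 12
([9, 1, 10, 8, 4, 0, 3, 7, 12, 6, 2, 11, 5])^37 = [6, 1, 10, 12, 4, 9, 8, 7, 5, 3, 2, 11, 0]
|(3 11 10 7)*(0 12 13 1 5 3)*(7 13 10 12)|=|(0 7)(1 5 3 11 12 10 13)|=14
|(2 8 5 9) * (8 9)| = 2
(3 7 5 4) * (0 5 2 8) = (0 5 4 3 7 2 8) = [5, 1, 8, 7, 3, 4, 6, 2, 0]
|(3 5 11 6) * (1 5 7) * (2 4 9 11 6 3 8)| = 10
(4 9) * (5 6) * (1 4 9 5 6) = [0, 4, 2, 3, 5, 1, 6, 7, 8, 9] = (9)(1 4 5)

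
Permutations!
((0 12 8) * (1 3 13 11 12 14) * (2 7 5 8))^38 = ((0 14 1 3 13 11 12 2 7 5 8))^38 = (0 11 8 13 5 3 7 1 2 14 12)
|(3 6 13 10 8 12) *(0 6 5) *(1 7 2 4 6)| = 12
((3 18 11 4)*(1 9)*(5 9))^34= (1 5 9)(3 11)(4 18)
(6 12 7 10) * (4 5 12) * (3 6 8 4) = (3 6)(4 5 12 7 10 8) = [0, 1, 2, 6, 5, 12, 3, 10, 4, 9, 8, 11, 7]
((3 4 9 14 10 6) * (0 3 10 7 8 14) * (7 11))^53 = ((0 3 4 9)(6 10)(7 8 14 11))^53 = (0 3 4 9)(6 10)(7 8 14 11)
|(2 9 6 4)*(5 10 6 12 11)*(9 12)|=7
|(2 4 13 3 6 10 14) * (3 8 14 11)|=20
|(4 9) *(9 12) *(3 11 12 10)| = 6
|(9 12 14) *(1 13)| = |(1 13)(9 12 14)| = 6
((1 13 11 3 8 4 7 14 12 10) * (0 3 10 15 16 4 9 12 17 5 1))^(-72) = ((0 3 8 9 12 15 16 4 7 14 17 5 1 13 11 10))^(-72) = (0 7)(1 12)(3 14)(4 10)(5 9)(8 17)(11 16)(13 15)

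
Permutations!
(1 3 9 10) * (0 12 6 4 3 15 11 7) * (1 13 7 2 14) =(0 12 6 4 3 9 10 13 7)(1 15 11 2 14) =[12, 15, 14, 9, 3, 5, 4, 0, 8, 10, 13, 2, 6, 7, 1, 11]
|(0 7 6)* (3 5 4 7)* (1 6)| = |(0 3 5 4 7 1 6)| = 7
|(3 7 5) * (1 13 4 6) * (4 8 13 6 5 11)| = |(1 6)(3 7 11 4 5)(8 13)| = 10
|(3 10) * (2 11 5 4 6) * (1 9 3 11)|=9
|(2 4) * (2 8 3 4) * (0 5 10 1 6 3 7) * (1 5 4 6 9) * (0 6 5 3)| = 30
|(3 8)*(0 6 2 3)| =|(0 6 2 3 8)| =5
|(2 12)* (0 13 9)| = |(0 13 9)(2 12)| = 6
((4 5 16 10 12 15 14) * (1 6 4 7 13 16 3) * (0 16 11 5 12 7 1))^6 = ((0 16 10 7 13 11 5 3)(1 6 4 12 15 14))^6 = (0 5 13 10)(3 11 7 16)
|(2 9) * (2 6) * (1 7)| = |(1 7)(2 9 6)| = 6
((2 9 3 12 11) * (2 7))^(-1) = (2 7 11 12 3 9)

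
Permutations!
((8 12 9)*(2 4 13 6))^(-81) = ((2 4 13 6)(8 12 9))^(-81) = (2 6 13 4)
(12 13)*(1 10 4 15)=(1 10 4 15)(12 13)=[0, 10, 2, 3, 15, 5, 6, 7, 8, 9, 4, 11, 13, 12, 14, 1]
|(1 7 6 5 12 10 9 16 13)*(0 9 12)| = |(0 9 16 13 1 7 6 5)(10 12)| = 8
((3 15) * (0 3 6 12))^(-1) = ((0 3 15 6 12))^(-1) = (0 12 6 15 3)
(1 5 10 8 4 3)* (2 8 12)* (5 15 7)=(1 15 7 5 10 12 2 8 4 3)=[0, 15, 8, 1, 3, 10, 6, 5, 4, 9, 12, 11, 2, 13, 14, 7]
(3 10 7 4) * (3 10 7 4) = [0, 1, 2, 7, 10, 5, 6, 3, 8, 9, 4] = (3 7)(4 10)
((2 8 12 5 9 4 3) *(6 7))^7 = ((2 8 12 5 9 4 3)(6 7))^7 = (12)(6 7)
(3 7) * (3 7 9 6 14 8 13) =(3 9 6 14 8 13) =[0, 1, 2, 9, 4, 5, 14, 7, 13, 6, 10, 11, 12, 3, 8]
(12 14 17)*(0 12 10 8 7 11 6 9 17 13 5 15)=(0 12 14 13 5 15)(6 9 17 10 8 7 11)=[12, 1, 2, 3, 4, 15, 9, 11, 7, 17, 8, 6, 14, 5, 13, 0, 16, 10]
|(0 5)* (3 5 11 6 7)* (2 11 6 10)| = 15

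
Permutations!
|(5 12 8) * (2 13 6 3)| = |(2 13 6 3)(5 12 8)| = 12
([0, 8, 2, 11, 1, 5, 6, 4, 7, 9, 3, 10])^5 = [0, 8, 2, 10, 1, 5, 6, 4, 7, 9, 11, 3]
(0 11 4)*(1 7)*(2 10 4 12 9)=(0 11 12 9 2 10 4)(1 7)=[11, 7, 10, 3, 0, 5, 6, 1, 8, 2, 4, 12, 9]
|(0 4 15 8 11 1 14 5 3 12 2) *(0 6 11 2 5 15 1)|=9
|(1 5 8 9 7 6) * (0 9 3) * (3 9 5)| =|(0 5 8 9 7 6 1 3)| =8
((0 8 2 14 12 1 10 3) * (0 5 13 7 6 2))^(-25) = (0 8)(1 7)(2 3)(5 14)(6 10)(12 13)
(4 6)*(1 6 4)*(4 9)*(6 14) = [0, 14, 2, 3, 9, 5, 1, 7, 8, 4, 10, 11, 12, 13, 6] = (1 14 6)(4 9)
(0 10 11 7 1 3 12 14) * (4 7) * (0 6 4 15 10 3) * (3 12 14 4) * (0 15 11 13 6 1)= (0 12 4 7)(1 15 10 13 6 3 14)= [12, 15, 2, 14, 7, 5, 3, 0, 8, 9, 13, 11, 4, 6, 1, 10]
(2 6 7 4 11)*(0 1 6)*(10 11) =(0 1 6 7 4 10 11 2) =[1, 6, 0, 3, 10, 5, 7, 4, 8, 9, 11, 2]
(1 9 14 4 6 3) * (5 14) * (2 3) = (1 9 5 14 4 6 2 3) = [0, 9, 3, 1, 6, 14, 2, 7, 8, 5, 10, 11, 12, 13, 4]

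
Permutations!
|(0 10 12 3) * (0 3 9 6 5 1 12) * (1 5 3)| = 10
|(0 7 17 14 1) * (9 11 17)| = 7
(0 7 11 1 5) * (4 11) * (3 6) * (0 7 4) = (0 4 11 1 5 7)(3 6) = [4, 5, 2, 6, 11, 7, 3, 0, 8, 9, 10, 1]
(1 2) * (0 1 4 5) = (0 1 2 4 5) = [1, 2, 4, 3, 5, 0]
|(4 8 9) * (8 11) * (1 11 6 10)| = 7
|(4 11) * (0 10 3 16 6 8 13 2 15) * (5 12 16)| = 22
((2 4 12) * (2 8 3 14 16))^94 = ((2 4 12 8 3 14 16))^94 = (2 8 16 12 14 4 3)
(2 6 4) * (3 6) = (2 3 6 4) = [0, 1, 3, 6, 2, 5, 4]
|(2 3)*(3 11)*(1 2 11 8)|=|(1 2 8)(3 11)|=6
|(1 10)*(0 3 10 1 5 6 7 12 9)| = 8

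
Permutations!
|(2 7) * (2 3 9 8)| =5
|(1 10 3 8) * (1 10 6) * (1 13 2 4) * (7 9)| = 30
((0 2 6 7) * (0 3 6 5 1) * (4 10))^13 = (0 2 5 1)(3 6 7)(4 10)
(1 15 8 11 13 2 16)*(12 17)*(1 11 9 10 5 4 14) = (1 15 8 9 10 5 4 14)(2 16 11 13)(12 17) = [0, 15, 16, 3, 14, 4, 6, 7, 9, 10, 5, 13, 17, 2, 1, 8, 11, 12]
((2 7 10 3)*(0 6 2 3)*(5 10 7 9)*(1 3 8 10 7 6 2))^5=((0 2 9 5 7 6 1 3 8 10))^5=(0 6)(1 2)(3 9)(5 8)(7 10)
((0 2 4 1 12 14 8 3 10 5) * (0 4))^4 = (1 3)(4 8)(5 14)(10 12)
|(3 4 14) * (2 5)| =6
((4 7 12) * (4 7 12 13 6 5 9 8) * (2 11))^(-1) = (2 11)(4 8 9 5 6 13 7 12)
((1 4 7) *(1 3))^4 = (7)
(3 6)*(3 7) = [0, 1, 2, 6, 4, 5, 7, 3] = (3 6 7)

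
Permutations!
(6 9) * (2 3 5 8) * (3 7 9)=(2 7 9 6 3 5 8)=[0, 1, 7, 5, 4, 8, 3, 9, 2, 6]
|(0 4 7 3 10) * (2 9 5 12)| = |(0 4 7 3 10)(2 9 5 12)| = 20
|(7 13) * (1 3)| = 2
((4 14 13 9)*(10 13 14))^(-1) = ((14)(4 10 13 9))^(-1) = (14)(4 9 13 10)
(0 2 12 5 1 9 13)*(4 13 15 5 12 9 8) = (0 2 9 15 5 1 8 4 13) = [2, 8, 9, 3, 13, 1, 6, 7, 4, 15, 10, 11, 12, 0, 14, 5]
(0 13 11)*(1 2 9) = (0 13 11)(1 2 9) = [13, 2, 9, 3, 4, 5, 6, 7, 8, 1, 10, 0, 12, 11]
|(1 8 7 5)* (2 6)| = 4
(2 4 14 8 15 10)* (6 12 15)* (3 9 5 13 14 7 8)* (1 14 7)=(1 14 3 9 5 13 7 8 6 12 15 10 2 4)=[0, 14, 4, 9, 1, 13, 12, 8, 6, 5, 2, 11, 15, 7, 3, 10]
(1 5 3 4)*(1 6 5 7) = (1 7)(3 4 6 5) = [0, 7, 2, 4, 6, 3, 5, 1]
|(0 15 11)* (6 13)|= 6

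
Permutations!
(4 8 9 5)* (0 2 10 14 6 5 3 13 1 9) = (0 2 10 14 6 5 4 8)(1 9 3 13) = [2, 9, 10, 13, 8, 4, 5, 7, 0, 3, 14, 11, 12, 1, 6]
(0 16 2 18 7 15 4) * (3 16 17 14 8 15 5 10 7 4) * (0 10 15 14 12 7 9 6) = (0 17 12 7 5 15 3 16 2 18 4 10 9 6)(8 14) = [17, 1, 18, 16, 10, 15, 0, 5, 14, 6, 9, 11, 7, 13, 8, 3, 2, 12, 4]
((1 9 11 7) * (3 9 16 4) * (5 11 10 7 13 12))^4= (1 9 16 10 4 7 3)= ((1 16 4 3 9 10 7)(5 11 13 12))^4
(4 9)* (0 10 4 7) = (0 10 4 9 7) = [10, 1, 2, 3, 9, 5, 6, 0, 8, 7, 4]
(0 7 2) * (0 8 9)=[7, 1, 8, 3, 4, 5, 6, 2, 9, 0]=(0 7 2 8 9)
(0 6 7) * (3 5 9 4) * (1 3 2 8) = (0 6 7)(1 3 5 9 4 2 8) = [6, 3, 8, 5, 2, 9, 7, 0, 1, 4]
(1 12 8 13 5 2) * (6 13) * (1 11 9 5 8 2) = (1 12 2 11 9 5)(6 13 8) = [0, 12, 11, 3, 4, 1, 13, 7, 6, 5, 10, 9, 2, 8]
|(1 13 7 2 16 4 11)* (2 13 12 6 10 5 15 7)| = |(1 12 6 10 5 15 7 13 2 16 4 11)| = 12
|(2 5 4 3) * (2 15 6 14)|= 7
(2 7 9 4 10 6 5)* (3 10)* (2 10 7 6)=(2 6 5 10)(3 7 9 4)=[0, 1, 6, 7, 3, 10, 5, 9, 8, 4, 2]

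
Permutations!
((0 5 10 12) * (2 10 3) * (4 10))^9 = (0 3 4 12 5 2 10)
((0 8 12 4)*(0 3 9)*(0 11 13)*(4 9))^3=((0 8 12 9 11 13)(3 4))^3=(0 9)(3 4)(8 11)(12 13)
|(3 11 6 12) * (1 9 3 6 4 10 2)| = 14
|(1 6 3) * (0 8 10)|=3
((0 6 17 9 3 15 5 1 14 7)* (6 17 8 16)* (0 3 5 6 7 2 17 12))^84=(17)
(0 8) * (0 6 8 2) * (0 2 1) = [1, 0, 2, 3, 4, 5, 8, 7, 6] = (0 1)(6 8)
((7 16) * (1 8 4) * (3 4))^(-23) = (1 8 3 4)(7 16)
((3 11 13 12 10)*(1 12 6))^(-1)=(1 6 13 11 3 10 12)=((1 12 10 3 11 13 6))^(-1)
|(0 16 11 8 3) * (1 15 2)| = |(0 16 11 8 3)(1 15 2)| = 15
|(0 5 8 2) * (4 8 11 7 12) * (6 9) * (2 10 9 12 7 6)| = 10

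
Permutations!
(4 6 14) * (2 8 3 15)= (2 8 3 15)(4 6 14)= [0, 1, 8, 15, 6, 5, 14, 7, 3, 9, 10, 11, 12, 13, 4, 2]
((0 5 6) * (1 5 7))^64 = (0 6 5 1 7)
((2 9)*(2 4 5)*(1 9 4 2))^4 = ((1 9 2 4 5))^4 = (1 5 4 2 9)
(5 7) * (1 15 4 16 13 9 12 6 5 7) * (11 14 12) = (1 15 4 16 13 9 11 14 12 6 5) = [0, 15, 2, 3, 16, 1, 5, 7, 8, 11, 10, 14, 6, 9, 12, 4, 13]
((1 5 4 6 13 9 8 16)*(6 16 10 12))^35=((1 5 4 16)(6 13 9 8 10 12))^35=(1 16 4 5)(6 12 10 8 9 13)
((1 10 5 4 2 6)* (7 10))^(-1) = (1 6 2 4 5 10 7)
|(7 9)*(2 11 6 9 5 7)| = |(2 11 6 9)(5 7)| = 4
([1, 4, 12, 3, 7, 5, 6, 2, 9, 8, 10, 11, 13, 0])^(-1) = (0 13 12 2 7 4 1)(8 9)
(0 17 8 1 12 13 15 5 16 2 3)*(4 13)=(0 17 8 1 12 4 13 15 5 16 2 3)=[17, 12, 3, 0, 13, 16, 6, 7, 1, 9, 10, 11, 4, 15, 14, 5, 2, 8]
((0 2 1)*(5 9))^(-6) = ((0 2 1)(5 9))^(-6) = (9)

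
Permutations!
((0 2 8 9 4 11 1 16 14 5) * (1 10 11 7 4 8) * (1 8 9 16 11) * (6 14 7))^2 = ((0 2 8 16 7 4 6 14 5)(1 11 10))^2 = (0 8 7 6 5 2 16 4 14)(1 10 11)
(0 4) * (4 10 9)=(0 10 9 4)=[10, 1, 2, 3, 0, 5, 6, 7, 8, 4, 9]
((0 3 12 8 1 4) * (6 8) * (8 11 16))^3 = ((0 3 12 6 11 16 8 1 4))^3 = (0 6 8)(1 3 11)(4 12 16)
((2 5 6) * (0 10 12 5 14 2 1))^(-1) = (0 1 6 5 12 10)(2 14)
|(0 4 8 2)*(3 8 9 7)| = |(0 4 9 7 3 8 2)| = 7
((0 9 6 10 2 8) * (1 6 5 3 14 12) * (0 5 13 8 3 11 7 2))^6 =(0 7 6 5 12 13 3)(1 8 14 9 2 10 11)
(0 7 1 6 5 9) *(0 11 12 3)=[7, 6, 2, 0, 4, 9, 5, 1, 8, 11, 10, 12, 3]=(0 7 1 6 5 9 11 12 3)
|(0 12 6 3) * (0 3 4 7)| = 5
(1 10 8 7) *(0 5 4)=(0 5 4)(1 10 8 7)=[5, 10, 2, 3, 0, 4, 6, 1, 7, 9, 8]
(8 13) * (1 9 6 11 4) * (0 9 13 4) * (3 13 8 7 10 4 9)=[3, 8, 2, 13, 1, 5, 11, 10, 9, 6, 4, 0, 12, 7]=(0 3 13 7 10 4 1 8 9 6 11)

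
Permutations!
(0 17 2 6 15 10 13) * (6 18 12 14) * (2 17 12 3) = (0 12 14 6 15 10 13)(2 18 3) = [12, 1, 18, 2, 4, 5, 15, 7, 8, 9, 13, 11, 14, 0, 6, 10, 16, 17, 3]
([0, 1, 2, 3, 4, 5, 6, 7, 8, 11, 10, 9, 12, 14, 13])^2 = (14)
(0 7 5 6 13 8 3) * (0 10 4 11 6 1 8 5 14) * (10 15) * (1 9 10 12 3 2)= (0 7 14)(1 8 2)(3 15 12)(4 11 6 13 5 9 10)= [7, 8, 1, 15, 11, 9, 13, 14, 2, 10, 4, 6, 3, 5, 0, 12]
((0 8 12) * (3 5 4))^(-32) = (0 8 12)(3 5 4)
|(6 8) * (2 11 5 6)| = |(2 11 5 6 8)| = 5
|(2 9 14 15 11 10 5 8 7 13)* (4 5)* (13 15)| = 28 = |(2 9 14 13)(4 5 8 7 15 11 10)|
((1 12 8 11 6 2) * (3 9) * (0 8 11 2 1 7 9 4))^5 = ((0 8 2 7 9 3 4)(1 12 11 6))^5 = (0 3 7 8 4 9 2)(1 12 11 6)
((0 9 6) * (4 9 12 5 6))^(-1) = (0 6 5 12)(4 9)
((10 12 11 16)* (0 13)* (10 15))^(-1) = ((0 13)(10 12 11 16 15))^(-1) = (0 13)(10 15 16 11 12)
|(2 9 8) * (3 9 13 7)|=6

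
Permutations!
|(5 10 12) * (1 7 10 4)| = |(1 7 10 12 5 4)| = 6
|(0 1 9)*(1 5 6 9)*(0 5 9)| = 4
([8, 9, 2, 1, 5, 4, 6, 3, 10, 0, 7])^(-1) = [9, 3, 2, 7, 5, 4, 6, 10, 0, 1, 8]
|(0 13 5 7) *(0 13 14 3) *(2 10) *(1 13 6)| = |(0 14 3)(1 13 5 7 6)(2 10)| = 30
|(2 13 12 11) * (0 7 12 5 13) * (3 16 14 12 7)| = |(0 3 16 14 12 11 2)(5 13)| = 14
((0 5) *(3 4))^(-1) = (0 5)(3 4)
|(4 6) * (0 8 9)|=|(0 8 9)(4 6)|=6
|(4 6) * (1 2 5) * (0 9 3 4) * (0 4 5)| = 6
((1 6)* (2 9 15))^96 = (15)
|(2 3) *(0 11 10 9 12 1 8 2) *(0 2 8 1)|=|(0 11 10 9 12)(2 3)|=10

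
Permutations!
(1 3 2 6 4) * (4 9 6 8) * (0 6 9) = (9)(0 6)(1 3 2 8 4) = [6, 3, 8, 2, 1, 5, 0, 7, 4, 9]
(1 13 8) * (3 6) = (1 13 8)(3 6) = [0, 13, 2, 6, 4, 5, 3, 7, 1, 9, 10, 11, 12, 8]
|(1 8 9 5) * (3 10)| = 4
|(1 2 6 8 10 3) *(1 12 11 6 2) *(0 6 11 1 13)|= 8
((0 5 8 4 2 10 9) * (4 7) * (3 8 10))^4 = ((0 5 10 9)(2 3 8 7 4))^4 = (10)(2 4 7 8 3)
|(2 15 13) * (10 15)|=|(2 10 15 13)|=4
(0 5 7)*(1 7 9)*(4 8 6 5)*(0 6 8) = (0 4)(1 7 6 5 9) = [4, 7, 2, 3, 0, 9, 5, 6, 8, 1]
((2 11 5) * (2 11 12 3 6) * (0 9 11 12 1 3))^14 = (0 12 5 11 9)(1 6)(2 3)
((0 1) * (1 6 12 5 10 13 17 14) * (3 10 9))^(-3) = ((0 6 12 5 9 3 10 13 17 14 1))^(-3) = (0 17 3 12 1 13 9 6 14 10 5)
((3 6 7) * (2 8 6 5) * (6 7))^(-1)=(2 5 3 7 8)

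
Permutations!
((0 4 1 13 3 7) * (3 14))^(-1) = (0 7 3 14 13 1 4)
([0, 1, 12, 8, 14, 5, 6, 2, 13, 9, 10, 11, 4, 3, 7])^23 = [0, 1, 14, 13, 2, 5, 6, 4, 3, 9, 10, 11, 7, 8, 12]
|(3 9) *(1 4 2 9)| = 5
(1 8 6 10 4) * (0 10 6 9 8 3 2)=(0 10 4 1 3 2)(8 9)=[10, 3, 0, 2, 1, 5, 6, 7, 9, 8, 4]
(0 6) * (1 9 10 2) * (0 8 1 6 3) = (0 3)(1 9 10 2 6 8) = [3, 9, 6, 0, 4, 5, 8, 7, 1, 10, 2]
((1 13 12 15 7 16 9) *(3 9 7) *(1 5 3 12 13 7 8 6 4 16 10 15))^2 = ((1 7 10 15 12)(3 9 5)(4 16 8 6))^2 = (1 10 12 7 15)(3 5 9)(4 8)(6 16)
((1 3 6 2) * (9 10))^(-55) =(1 3 6 2)(9 10)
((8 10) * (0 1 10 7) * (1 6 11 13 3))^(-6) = (0 13 10)(1 7 11)(3 8 6)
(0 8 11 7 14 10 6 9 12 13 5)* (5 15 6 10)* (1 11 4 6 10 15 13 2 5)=(0 8 4 6 9 12 2 5)(1 11 7 14)(10 15)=[8, 11, 5, 3, 6, 0, 9, 14, 4, 12, 15, 7, 2, 13, 1, 10]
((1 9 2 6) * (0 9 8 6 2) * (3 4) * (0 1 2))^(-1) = (0 2 6 8 1 9)(3 4)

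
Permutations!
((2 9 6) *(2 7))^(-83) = ((2 9 6 7))^(-83) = (2 9 6 7)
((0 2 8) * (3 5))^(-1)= (0 8 2)(3 5)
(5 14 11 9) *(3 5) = (3 5 14 11 9) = [0, 1, 2, 5, 4, 14, 6, 7, 8, 3, 10, 9, 12, 13, 11]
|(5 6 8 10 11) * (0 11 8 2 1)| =6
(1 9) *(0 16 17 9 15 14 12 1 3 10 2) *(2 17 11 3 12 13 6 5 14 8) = [16, 15, 0, 10, 4, 14, 5, 7, 2, 12, 17, 3, 1, 6, 13, 8, 11, 9] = (0 16 11 3 10 17 9 12 1 15 8 2)(5 14 13 6)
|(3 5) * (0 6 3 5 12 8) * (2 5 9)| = |(0 6 3 12 8)(2 5 9)| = 15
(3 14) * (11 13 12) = [0, 1, 2, 14, 4, 5, 6, 7, 8, 9, 10, 13, 11, 12, 3] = (3 14)(11 13 12)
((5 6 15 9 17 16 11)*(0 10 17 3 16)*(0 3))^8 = ((0 10 17 3 16 11 5 6 15 9))^8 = (0 15 5 16 17)(3 10 9 6 11)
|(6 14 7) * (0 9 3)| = |(0 9 3)(6 14 7)| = 3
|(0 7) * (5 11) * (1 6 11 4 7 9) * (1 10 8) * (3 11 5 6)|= |(0 9 10 8 1 3 11 6 5 4 7)|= 11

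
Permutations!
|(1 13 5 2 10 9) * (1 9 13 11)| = 4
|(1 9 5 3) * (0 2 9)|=|(0 2 9 5 3 1)|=6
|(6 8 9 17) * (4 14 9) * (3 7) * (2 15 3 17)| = |(2 15 3 7 17 6 8 4 14 9)| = 10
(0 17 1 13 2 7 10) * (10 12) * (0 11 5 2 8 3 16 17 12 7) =(0 12 10 11 5 2)(1 13 8 3 16 17) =[12, 13, 0, 16, 4, 2, 6, 7, 3, 9, 11, 5, 10, 8, 14, 15, 17, 1]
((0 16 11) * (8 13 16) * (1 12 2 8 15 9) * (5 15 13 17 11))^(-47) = (0 13 16 5 15 9 1 12 2 8 17 11)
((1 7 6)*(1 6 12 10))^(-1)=((1 7 12 10))^(-1)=(1 10 12 7)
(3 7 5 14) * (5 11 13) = (3 7 11 13 5 14) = [0, 1, 2, 7, 4, 14, 6, 11, 8, 9, 10, 13, 12, 5, 3]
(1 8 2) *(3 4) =(1 8 2)(3 4) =[0, 8, 1, 4, 3, 5, 6, 7, 2]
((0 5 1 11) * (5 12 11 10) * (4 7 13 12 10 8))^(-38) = ((0 10 5 1 8 4 7 13 12 11))^(-38) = (0 5 8 7 12)(1 4 13 11 10)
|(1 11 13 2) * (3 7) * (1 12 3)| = 7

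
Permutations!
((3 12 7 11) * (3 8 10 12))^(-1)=((7 11 8 10 12))^(-1)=(7 12 10 8 11)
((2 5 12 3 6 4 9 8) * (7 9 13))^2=(2 12 6 13 9)(3 4 7 8 5)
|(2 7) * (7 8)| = |(2 8 7)| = 3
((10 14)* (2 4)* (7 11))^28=((2 4)(7 11)(10 14))^28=(14)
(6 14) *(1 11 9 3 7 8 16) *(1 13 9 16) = [0, 11, 2, 7, 4, 5, 14, 8, 1, 3, 10, 16, 12, 9, 6, 15, 13] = (1 11 16 13 9 3 7 8)(6 14)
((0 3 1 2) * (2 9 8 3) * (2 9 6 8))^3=((0 9 2)(1 6 8 3))^3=(9)(1 3 8 6)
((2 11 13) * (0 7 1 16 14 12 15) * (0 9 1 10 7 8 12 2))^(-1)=(0 13 11 2 14 16 1 9 15 12 8)(7 10)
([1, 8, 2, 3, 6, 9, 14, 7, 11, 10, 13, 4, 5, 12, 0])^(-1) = (0 14 6 4 11 8 1)(5 12 13 10 9)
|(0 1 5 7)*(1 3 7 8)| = |(0 3 7)(1 5 8)| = 3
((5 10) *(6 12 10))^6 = ((5 6 12 10))^6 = (5 12)(6 10)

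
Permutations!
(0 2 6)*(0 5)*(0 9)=(0 2 6 5 9)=[2, 1, 6, 3, 4, 9, 5, 7, 8, 0]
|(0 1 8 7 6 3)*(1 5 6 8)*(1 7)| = 12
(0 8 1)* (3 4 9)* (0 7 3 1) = (0 8)(1 7 3 4 9) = [8, 7, 2, 4, 9, 5, 6, 3, 0, 1]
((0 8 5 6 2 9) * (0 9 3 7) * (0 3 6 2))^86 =((9)(0 8 5 2 6)(3 7))^86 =(9)(0 8 5 2 6)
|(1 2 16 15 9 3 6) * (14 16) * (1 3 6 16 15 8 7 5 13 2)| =11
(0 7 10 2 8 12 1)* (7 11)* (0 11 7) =[7, 11, 8, 3, 4, 5, 6, 10, 12, 9, 2, 0, 1] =(0 7 10 2 8 12 1 11)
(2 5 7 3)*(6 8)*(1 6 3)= (1 6 8 3 2 5 7)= [0, 6, 5, 2, 4, 7, 8, 1, 3]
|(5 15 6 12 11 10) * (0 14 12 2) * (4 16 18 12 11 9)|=40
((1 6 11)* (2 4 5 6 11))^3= (1 11)(2 6 5 4)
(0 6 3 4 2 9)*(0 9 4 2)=[6, 1, 4, 2, 0, 5, 3, 7, 8, 9]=(9)(0 6 3 2 4)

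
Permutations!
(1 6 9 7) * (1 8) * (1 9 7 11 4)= (1 6 7 8 9 11 4)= [0, 6, 2, 3, 1, 5, 7, 8, 9, 11, 10, 4]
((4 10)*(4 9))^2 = (4 9 10)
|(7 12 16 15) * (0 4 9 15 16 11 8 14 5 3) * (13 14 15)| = 35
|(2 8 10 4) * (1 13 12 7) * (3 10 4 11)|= 12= |(1 13 12 7)(2 8 4)(3 10 11)|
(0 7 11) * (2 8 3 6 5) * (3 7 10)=(0 10 3 6 5 2 8 7 11)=[10, 1, 8, 6, 4, 2, 5, 11, 7, 9, 3, 0]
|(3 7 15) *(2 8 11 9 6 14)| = |(2 8 11 9 6 14)(3 7 15)| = 6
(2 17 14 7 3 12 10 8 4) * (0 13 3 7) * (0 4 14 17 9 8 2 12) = [13, 1, 9, 0, 12, 5, 6, 7, 14, 8, 2, 11, 10, 3, 4, 15, 16, 17] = (17)(0 13 3)(2 9 8 14 4 12 10)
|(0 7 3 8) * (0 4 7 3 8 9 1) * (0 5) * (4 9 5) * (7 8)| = 12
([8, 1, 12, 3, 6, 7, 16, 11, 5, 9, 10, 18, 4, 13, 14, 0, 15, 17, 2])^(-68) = (0 11 4)(2 16 5)(6 8 18)(7 12 15)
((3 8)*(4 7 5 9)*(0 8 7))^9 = (0 3 5 4 8 7 9)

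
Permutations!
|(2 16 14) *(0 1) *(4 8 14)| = 10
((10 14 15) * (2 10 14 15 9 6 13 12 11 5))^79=((2 10 15 14 9 6 13 12 11 5))^79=(2 5 11 12 13 6 9 14 15 10)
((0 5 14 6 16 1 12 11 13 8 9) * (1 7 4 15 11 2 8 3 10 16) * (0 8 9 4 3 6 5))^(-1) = (1 6 13 11 15 4 8 9 2 12)(3 7 16 10)(5 14)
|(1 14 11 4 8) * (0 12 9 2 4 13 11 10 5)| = |(0 12 9 2 4 8 1 14 10 5)(11 13)| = 10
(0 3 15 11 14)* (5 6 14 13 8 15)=(0 3 5 6 14)(8 15 11 13)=[3, 1, 2, 5, 4, 6, 14, 7, 15, 9, 10, 13, 12, 8, 0, 11]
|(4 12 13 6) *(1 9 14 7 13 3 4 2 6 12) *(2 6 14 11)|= |(1 9 11 2 14 7 13 12 3 4)|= 10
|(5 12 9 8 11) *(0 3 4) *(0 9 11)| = 15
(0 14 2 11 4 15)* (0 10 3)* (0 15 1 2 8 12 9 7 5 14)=(1 2 11 4)(3 15 10)(5 14 8 12 9 7)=[0, 2, 11, 15, 1, 14, 6, 5, 12, 7, 3, 4, 9, 13, 8, 10]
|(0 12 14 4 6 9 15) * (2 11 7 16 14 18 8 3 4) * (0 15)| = |(0 12 18 8 3 4 6 9)(2 11 7 16 14)| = 40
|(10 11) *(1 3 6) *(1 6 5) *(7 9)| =|(1 3 5)(7 9)(10 11)| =6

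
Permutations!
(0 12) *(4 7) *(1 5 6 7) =(0 12)(1 5 6 7 4) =[12, 5, 2, 3, 1, 6, 7, 4, 8, 9, 10, 11, 0]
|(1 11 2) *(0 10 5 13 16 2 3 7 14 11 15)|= 8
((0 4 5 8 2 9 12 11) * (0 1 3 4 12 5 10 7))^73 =(0 12 11 1 3 4 10 7)(2 9 5 8)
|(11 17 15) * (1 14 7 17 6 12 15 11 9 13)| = |(1 14 7 17 11 6 12 15 9 13)| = 10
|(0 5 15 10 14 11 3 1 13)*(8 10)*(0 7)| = |(0 5 15 8 10 14 11 3 1 13 7)| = 11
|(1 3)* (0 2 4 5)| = |(0 2 4 5)(1 3)| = 4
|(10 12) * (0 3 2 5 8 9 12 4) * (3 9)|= |(0 9 12 10 4)(2 5 8 3)|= 20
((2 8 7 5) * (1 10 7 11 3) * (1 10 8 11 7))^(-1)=(1 10 3 11 2 5 7 8)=((1 8 7 5 2 11 3 10))^(-1)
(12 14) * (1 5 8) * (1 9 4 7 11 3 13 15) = (1 5 8 9 4 7 11 3 13 15)(12 14) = [0, 5, 2, 13, 7, 8, 6, 11, 9, 4, 10, 3, 14, 15, 12, 1]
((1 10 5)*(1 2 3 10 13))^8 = (13)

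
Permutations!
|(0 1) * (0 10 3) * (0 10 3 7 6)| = |(0 1 3 10 7 6)| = 6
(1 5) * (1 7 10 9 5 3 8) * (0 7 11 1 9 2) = (0 7 10 2)(1 3 8 9 5 11) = [7, 3, 0, 8, 4, 11, 6, 10, 9, 5, 2, 1]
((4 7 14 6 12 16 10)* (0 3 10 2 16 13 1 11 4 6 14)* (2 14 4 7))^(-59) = (0 12 7 6 11 10 1 3 13)(2 16 14 4)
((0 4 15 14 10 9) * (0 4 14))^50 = (0 10 4)(9 15 14)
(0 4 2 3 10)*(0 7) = (0 4 2 3 10 7) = [4, 1, 3, 10, 2, 5, 6, 0, 8, 9, 7]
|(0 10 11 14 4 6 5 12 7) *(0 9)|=|(0 10 11 14 4 6 5 12 7 9)|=10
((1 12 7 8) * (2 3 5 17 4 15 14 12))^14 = (1 5 15 7 2 17 14 8 3 4 12)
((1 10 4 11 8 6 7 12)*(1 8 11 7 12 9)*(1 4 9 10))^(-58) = ((4 7 10 9)(6 12 8))^(-58) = (4 10)(6 8 12)(7 9)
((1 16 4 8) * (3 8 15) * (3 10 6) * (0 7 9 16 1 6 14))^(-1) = (0 14 10 15 4 16 9 7)(3 6 8)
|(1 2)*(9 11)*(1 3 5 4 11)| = 7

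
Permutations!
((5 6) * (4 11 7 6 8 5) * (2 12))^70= ((2 12)(4 11 7 6)(5 8))^70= (12)(4 7)(6 11)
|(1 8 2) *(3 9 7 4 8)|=7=|(1 3 9 7 4 8 2)|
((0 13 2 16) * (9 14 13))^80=(0 14 2)(9 13 16)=((0 9 14 13 2 16))^80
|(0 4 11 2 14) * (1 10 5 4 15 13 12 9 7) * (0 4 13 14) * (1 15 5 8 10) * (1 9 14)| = 8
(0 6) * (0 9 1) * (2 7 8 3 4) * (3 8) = (0 6 9 1)(2 7 3 4) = [6, 0, 7, 4, 2, 5, 9, 3, 8, 1]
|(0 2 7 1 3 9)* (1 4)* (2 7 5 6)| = 6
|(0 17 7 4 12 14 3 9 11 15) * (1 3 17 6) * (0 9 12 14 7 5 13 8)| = 12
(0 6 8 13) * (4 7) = (0 6 8 13)(4 7) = [6, 1, 2, 3, 7, 5, 8, 4, 13, 9, 10, 11, 12, 0]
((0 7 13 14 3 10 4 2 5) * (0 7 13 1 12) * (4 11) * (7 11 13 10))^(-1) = ((0 10 13 14 3 7 1 12)(2 5 11 4))^(-1) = (0 12 1 7 3 14 13 10)(2 4 11 5)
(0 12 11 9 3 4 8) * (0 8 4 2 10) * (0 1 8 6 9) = (0 12 11)(1 8 6 9 3 2 10) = [12, 8, 10, 2, 4, 5, 9, 7, 6, 3, 1, 0, 11]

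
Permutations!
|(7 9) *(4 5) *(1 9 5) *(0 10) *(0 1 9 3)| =|(0 10 1 3)(4 9 7 5)| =4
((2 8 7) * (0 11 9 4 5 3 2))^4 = ((0 11 9 4 5 3 2 8 7))^4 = (0 5 7 4 8 9 2 11 3)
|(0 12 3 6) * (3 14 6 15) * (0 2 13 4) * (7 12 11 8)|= 10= |(0 11 8 7 12 14 6 2 13 4)(3 15)|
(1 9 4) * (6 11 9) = (1 6 11 9 4) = [0, 6, 2, 3, 1, 5, 11, 7, 8, 4, 10, 9]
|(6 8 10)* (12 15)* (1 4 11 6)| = |(1 4 11 6 8 10)(12 15)| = 6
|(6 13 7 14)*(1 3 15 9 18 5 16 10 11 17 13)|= |(1 3 15 9 18 5 16 10 11 17 13 7 14 6)|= 14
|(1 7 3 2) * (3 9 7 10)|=4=|(1 10 3 2)(7 9)|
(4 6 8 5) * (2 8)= [0, 1, 8, 3, 6, 4, 2, 7, 5]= (2 8 5 4 6)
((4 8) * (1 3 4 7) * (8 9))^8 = ((1 3 4 9 8 7))^8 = (1 4 8)(3 9 7)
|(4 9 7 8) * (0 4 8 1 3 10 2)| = 8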